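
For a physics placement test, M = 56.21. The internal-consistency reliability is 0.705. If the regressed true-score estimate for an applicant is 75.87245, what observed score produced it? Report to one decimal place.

T̂ = ρX + (1 − ρ)μ  ⇒  X = (T̂ − (1 − ρ)μ) / ρ
X = (75.87245 − 0.295 × 56.21) / 0.705 = (75.87245 − 16.58195) / 0.705 = 59.29050 / 0.705 = 84.100

84.1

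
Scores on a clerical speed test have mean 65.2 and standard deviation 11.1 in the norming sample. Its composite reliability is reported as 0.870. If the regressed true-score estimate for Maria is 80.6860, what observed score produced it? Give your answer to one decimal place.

T̂ = ρX + (1 − ρ)μ  ⇒  X = (T̂ − (1 − ρ)μ) / ρ
X = (80.6860 − 0.130 × 65.2) / 0.870 = (80.6860 − 8.4760) / 0.870 = 72.2100 / 0.870 = 83.000

83.0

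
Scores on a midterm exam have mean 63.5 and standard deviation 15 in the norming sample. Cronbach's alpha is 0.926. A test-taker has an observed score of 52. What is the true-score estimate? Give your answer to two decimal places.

52.85

T̂ = ρX + (1 − ρ)μ
  = 0.926 × 52 + 0.074 × 63.5
  = 48.152 + 4.6990
  = 52.851
  ≈ 52.85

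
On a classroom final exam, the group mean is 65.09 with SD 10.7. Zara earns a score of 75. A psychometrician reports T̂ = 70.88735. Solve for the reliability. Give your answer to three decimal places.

0.585

T̂ = ρX + (1 − ρ)μ  ⇒  T̂ − μ = ρ(X − μ)
ρ = (T̂ − μ)/(X − μ) = (70.88735 − 65.09) / (75 − 65.09) = 5.79735 / 9.91 = 0.58500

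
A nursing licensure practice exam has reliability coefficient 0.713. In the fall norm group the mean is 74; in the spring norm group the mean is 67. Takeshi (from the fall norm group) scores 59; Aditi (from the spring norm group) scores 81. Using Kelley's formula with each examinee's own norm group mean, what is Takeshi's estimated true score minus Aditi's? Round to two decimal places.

T̂_Takeshi = 0.713(59) + 0.287(74) = 63.3050
T̂_Aditi = 0.713(81) + 0.287(67) = 76.9820
Difference = 63.3050 − 76.9820 = -13.6770

-13.68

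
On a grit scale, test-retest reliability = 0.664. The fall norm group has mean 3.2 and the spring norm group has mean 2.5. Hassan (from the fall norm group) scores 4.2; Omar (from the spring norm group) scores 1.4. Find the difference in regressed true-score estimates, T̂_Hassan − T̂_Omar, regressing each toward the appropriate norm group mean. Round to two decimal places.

2.09

T̂_Hassan = 0.664(4.2) + 0.336(3.2) = 3.8640
T̂_Omar = 0.664(1.4) + 0.336(2.5) = 1.7696
Difference = 3.8640 − 1.7696 = 2.0944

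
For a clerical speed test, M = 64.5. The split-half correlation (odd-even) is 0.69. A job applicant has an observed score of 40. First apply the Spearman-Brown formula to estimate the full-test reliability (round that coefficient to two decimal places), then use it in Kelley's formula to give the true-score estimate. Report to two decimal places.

Spearman-Brown: ρ = 2r/(1 + r) = 2(0.69)/(1 + 0.69) = 1.380/1.69 = 0.8166 → 0.82
T̂ = 0.82(40) + 0.18(64.5) = 32.80 + 11.610 = 44.410 → 44.41

44.41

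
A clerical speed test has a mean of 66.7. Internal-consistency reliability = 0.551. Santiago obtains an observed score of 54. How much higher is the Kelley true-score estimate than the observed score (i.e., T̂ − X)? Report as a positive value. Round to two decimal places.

Kelley's formula gives T̂ = 0.551·54 + 0.449·66.7 = 29.754 + 29.9483 = 59.7023.
T̂ − X = 59.702 − 54 = 5.702 → 5.70

5.70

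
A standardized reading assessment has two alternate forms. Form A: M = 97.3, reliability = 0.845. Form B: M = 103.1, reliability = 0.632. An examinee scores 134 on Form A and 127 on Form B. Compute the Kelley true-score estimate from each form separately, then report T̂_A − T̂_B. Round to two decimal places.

T̂_A = 0.845(134) + 0.155(97.3) = 128.3115
T̂_B = 0.632(127) + 0.368(103.1) = 118.2048
T̂_A − T̂_B = 10.1067

10.11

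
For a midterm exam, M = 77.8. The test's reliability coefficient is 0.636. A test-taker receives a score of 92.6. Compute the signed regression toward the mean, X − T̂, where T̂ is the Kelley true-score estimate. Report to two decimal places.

T̂ = 0.636(92.6) + 0.364(77.8) = 58.8936 + 28.3192 = 87.2128 → 87.213
X − T̂ = 92.6 − 87.213 = 5.387 → 5.39

5.39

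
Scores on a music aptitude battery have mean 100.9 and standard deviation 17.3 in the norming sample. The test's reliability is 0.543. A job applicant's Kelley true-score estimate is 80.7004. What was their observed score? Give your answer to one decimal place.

T̂ = ρX + (1 − ρ)μ  ⇒  X = (T̂ − (1 − ρ)μ) / ρ
X = (80.7004 − 0.457 × 100.9) / 0.543 = (80.7004 − 46.1113) / 0.543 = 34.5891 / 0.543 = 63.700

63.7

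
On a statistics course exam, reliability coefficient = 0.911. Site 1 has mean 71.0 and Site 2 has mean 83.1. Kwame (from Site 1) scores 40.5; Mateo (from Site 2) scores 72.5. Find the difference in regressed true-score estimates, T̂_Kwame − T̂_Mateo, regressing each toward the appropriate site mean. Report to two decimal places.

-30.23

T̂_Kwame = 0.911(40.5) + 0.089(71.0) = 43.2145
T̂_Mateo = 0.911(72.5) + 0.089(83.1) = 73.4434
Difference = 43.2145 − 73.4434 = -30.2289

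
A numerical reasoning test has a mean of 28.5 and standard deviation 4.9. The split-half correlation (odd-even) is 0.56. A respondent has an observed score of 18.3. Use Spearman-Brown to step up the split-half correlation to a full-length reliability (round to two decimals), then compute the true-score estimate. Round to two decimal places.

Spearman-Brown: ρ = 2r/(1 + r) = 2(0.56)/(1 + 0.56) = 1.120/1.56 = 0.7179 → 0.72
T̂ = 0.72(18.3) + 0.28(28.5) = 13.176 + 7.980 = 21.156 → 21.16

21.16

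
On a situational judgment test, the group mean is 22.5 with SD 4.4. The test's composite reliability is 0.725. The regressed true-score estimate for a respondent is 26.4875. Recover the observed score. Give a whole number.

28

T̂ = ρX + (1 − ρ)μ  ⇒  X = (T̂ − (1 − ρ)μ) / ρ
X = (26.4875 − 0.275 × 22.5) / 0.725 = (26.4875 − 6.1875) / 0.725 = 20.3000 / 0.725 = 28.00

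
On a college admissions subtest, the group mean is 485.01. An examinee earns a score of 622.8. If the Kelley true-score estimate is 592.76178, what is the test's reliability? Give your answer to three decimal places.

0.782

T̂ = ρX + (1 − ρ)μ  ⇒  T̂ − μ = ρ(X − μ)
ρ = (T̂ − μ)/(X − μ) = (592.76178 − 485.01) / (622.8 − 485.01) = 107.75178 / 137.79 = 0.78200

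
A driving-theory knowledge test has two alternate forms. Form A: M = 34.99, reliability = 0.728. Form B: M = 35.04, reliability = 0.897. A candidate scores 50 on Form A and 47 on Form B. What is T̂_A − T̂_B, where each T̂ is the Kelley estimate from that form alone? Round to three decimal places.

T̂_A = 0.728(50) + 0.272(34.99) = 45.91728
T̂_B = 0.897(47) + 0.103(35.04) = 45.76812
T̂_A − T̂_B = 0.14916

0.149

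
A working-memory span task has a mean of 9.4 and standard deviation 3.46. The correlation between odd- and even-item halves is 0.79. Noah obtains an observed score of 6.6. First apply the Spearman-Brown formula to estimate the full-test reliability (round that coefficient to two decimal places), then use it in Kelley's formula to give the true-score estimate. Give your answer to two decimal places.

6.94

Spearman-Brown: ρ = 2r/(1 + r) = 2(0.79)/(1 + 0.79) = 1.580/1.79 = 0.8827 → 0.88
Regress the observed score toward the mean by the unreliability: T̂ = 0.88·6.6 + 0.12·9.4 = 5.808 + 1.128 = 6.936.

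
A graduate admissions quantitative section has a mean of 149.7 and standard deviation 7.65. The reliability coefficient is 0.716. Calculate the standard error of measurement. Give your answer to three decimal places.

SEM = SD · √(1 − ρ) = 7.65 × √0.284 = 7.65 × 0.5329 = 4.0768

4.077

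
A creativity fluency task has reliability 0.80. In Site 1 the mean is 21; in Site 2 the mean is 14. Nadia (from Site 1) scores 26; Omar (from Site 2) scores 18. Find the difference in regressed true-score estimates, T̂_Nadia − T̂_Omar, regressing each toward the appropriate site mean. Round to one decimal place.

T̂_Nadia = 0.80(26) + 0.20(21) = 25.000
T̂_Omar = 0.80(18) + 0.20(14) = 17.200
Difference = 25.000 − 17.200 = 7.800

7.8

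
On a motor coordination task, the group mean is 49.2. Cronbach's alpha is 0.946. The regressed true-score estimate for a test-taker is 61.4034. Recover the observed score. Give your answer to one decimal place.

T̂ = ρX + (1 − ρ)μ  ⇒  X = (T̂ − (1 − ρ)μ) / ρ
X = (61.4034 − 0.054 × 49.2) / 0.946 = (61.4034 − 2.6568) / 0.946 = 58.7466 / 0.946 = 62.100

62.1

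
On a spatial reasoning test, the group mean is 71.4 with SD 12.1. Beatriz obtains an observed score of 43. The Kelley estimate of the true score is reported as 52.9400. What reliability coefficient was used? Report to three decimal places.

0.650

T̂ = ρX + (1 − ρ)μ  ⇒  T̂ − μ = ρ(X − μ)
ρ = (T̂ − μ)/(X − μ) = (52.9400 − 71.4) / (43 − 71.4) = -18.4600 / -28.4 = 0.65000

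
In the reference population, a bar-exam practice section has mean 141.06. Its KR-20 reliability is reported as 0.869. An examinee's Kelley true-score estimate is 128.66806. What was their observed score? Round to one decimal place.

126.8

T̂ = ρX + (1 − ρ)μ  ⇒  X = (T̂ − (1 − ρ)μ) / ρ
X = (128.66806 − 0.131 × 141.06) / 0.869 = (128.66806 − 18.47886) / 0.869 = 110.18920 / 0.869 = 126.800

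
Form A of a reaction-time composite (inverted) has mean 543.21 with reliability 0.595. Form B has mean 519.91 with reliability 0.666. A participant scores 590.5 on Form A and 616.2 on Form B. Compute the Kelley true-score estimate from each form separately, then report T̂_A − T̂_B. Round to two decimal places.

T̂_A = 0.595(590.5) + 0.405(543.21) = 571.3475
T̂_B = 0.666(616.2) + 0.334(519.91) = 584.0391
T̂_A − T̂_B = -12.6916

-12.69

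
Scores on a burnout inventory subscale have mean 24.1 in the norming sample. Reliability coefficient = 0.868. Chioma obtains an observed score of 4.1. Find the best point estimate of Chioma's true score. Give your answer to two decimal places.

T̂ = ρX + (1 − ρ)μ
  = 0.868 × 4.1 + 0.132 × 24.1
  = 3.5588 + 3.1812
  = 6.740
  ≈ 6.74

6.74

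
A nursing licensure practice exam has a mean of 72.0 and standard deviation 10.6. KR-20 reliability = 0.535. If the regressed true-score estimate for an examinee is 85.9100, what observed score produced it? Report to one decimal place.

T̂ = ρX + (1 − ρ)μ  ⇒  X = (T̂ − (1 − ρ)μ) / ρ
X = (85.9100 − 0.465 × 72.0) / 0.535 = (85.9100 − 33.4800) / 0.535 = 52.4300 / 0.535 = 98.000

98.0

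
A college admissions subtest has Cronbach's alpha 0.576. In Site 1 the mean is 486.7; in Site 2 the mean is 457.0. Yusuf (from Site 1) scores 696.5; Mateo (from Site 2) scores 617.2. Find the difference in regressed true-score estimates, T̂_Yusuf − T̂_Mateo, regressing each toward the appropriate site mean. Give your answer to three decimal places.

T̂_Yusuf = 0.576(696.5) + 0.424(486.7) = 607.54480
T̂_Mateo = 0.576(617.2) + 0.424(457.0) = 549.27520
Difference = 607.54480 − 549.27520 = 58.26960

58.270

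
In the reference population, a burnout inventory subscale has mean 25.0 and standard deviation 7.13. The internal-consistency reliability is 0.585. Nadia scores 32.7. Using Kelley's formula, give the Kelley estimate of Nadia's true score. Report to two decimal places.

Regress the observed score toward the mean by the unreliability: T̂ = 0.585·32.7 + 0.415·25.0 = 19.1295 + 10.3750 = 29.505.

29.50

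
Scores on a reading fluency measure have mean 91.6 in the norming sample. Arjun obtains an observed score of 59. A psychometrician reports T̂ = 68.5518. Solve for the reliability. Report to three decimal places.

0.707

T̂ = ρX + (1 − ρ)μ  ⇒  T̂ − μ = ρ(X − μ)
ρ = (T̂ − μ)/(X − μ) = (68.5518 − 91.6) / (59 − 91.6) = -23.0482 / -32.6 = 0.70700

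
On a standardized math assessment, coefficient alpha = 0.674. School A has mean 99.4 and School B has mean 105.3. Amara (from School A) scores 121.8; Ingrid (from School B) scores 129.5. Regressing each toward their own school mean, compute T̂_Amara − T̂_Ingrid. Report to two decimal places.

T̂_Amara = 0.674(121.8) + 0.326(99.4) = 114.4976
T̂_Ingrid = 0.674(129.5) + 0.326(105.3) = 121.6108
Difference = 114.4976 − 121.6108 = -7.1132

-7.11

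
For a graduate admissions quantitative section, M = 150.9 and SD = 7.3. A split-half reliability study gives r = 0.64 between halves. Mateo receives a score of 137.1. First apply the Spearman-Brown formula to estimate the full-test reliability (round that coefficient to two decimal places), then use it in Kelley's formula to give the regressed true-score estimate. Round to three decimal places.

140.136

Spearman-Brown: ρ = 2r/(1 + r) = 2(0.64)/(1 + 0.64) = 1.280/1.64 = 0.7805 → 0.78
Weight the observed score by reliability and the mean by (1 − reliability): T̂ = 0.78·137.1 + 0.22·150.9 = 106.938 + 33.198 = 140.1360.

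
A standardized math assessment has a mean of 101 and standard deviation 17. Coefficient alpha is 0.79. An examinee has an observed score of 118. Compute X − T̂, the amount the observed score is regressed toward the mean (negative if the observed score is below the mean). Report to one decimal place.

3.6

T̂ = 0.79(118) + 0.21(101) = 93.22 + 21.21 = 114.430 → 114.43
X − T̂ = 118 − 114.43 = 3.57 → 3.6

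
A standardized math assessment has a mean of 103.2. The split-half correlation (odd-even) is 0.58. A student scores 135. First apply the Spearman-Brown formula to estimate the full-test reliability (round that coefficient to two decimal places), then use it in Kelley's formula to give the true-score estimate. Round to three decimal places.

Spearman-Brown: ρ = 2r/(1 + r) = 2(0.58)/(1 + 0.58) = 1.160/1.58 = 0.7342 → 0.73
T̂ = ρX + (1 − ρ)μ
  = 0.73 × 135 + 0.27 × 103.2
  = 98.55 + 27.864
  = 126.4140
  ≈ 126.414

126.414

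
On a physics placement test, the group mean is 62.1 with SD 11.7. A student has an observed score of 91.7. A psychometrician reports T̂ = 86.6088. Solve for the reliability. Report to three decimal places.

0.828

T̂ = ρX + (1 − ρ)μ  ⇒  T̂ − μ = ρ(X − μ)
ρ = (T̂ − μ)/(X − μ) = (86.6088 − 62.1) / (91.7 − 62.1) = 24.5088 / 29.6 = 0.82800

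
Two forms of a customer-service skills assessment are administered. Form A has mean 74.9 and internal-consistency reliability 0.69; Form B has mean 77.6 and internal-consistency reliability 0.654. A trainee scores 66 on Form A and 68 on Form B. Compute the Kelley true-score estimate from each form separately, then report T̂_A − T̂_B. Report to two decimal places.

T̂_A = 0.69(66) + 0.31(74.9) = 68.7590
T̂_B = 0.654(68) + 0.346(77.6) = 71.3216
T̂_A − T̂_B = -2.5626

-2.56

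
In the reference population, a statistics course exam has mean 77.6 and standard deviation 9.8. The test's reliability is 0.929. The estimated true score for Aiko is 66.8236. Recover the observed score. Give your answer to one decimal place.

66.0

T̂ = ρX + (1 − ρ)μ  ⇒  X = (T̂ − (1 − ρ)μ) / ρ
X = (66.8236 − 0.071 × 77.6) / 0.929 = (66.8236 − 5.5096) / 0.929 = 61.3140 / 0.929 = 66.000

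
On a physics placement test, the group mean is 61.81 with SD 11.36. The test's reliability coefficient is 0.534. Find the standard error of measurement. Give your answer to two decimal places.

7.75

SEM = SD · √(1 − ρ) = 11.36 × √0.466 = 11.36 × 0.6826 = 7.755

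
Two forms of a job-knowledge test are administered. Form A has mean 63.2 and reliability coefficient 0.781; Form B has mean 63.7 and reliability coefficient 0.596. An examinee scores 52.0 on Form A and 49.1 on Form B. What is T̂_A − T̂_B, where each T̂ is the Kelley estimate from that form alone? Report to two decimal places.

T̂_A = 0.781(52.0) + 0.219(63.2) = 54.4528
T̂_B = 0.596(49.1) + 0.404(63.7) = 54.9984
T̂_A − T̂_B = -0.5456

-0.55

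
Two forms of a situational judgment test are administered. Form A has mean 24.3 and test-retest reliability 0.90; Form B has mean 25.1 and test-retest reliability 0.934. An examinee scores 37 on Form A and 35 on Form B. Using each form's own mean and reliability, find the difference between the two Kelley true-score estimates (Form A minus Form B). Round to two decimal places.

T̂_A = 0.90(37) + 0.10(24.3) = 35.7300
T̂_B = 0.934(35) + 0.066(25.1) = 34.3466
T̂_A − T̂_B = 1.3834

1.38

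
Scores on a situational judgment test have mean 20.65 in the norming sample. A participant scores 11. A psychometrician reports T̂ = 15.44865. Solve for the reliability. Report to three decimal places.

0.539

T̂ = ρX + (1 − ρ)μ  ⇒  T̂ − μ = ρ(X − μ)
ρ = (T̂ − μ)/(X − μ) = (15.44865 − 20.65) / (11 − 20.65) = -5.20135 / -9.65 = 0.53900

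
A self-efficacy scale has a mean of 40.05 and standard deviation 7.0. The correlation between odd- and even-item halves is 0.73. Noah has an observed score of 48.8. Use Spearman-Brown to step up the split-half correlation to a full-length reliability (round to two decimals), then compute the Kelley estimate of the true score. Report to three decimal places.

Spearman-Brown: ρ = 2r/(1 + r) = 2(0.73)/(1 + 0.73) = 1.460/1.73 = 0.8439 → 0.84
Regress the observed score toward the mean by the unreliability: T̂ = 0.84·48.8 + 0.16·40.05 = 40.992 + 6.4080 = 47.4000.

47.400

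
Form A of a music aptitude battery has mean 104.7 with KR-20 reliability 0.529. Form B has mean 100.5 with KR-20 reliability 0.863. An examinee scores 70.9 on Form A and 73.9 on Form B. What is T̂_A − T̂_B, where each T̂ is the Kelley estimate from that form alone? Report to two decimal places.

9.28

T̂_A = 0.529(70.9) + 0.471(104.7) = 86.8198
T̂_B = 0.863(73.9) + 0.137(100.5) = 77.5442
T̂_A − T̂_B = 9.2756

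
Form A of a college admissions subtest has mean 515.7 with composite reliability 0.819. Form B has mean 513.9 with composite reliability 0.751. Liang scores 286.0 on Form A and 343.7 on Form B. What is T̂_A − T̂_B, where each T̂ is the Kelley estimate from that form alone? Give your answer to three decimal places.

T̂_A = 0.819(286.0) + 0.181(515.7) = 327.57570
T̂_B = 0.751(343.7) + 0.249(513.9) = 386.07980
T̂_A − T̂_B = -58.50410

-58.504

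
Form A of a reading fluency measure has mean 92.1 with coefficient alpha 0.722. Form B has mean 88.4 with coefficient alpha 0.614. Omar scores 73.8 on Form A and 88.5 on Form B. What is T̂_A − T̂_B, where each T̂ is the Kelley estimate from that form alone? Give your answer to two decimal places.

-9.57

T̂_A = 0.722(73.8) + 0.278(92.1) = 78.8874
T̂_B = 0.614(88.5) + 0.386(88.4) = 88.4614
T̂_A − T̂_B = -9.5740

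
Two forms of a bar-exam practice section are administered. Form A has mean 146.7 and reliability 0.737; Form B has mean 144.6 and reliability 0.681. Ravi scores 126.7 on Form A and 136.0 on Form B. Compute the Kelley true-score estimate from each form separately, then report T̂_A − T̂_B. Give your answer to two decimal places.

-6.78

T̂_A = 0.737(126.7) + 0.263(146.7) = 131.9600
T̂_B = 0.681(136.0) + 0.319(144.6) = 138.7434
T̂_A − T̂_B = -6.7834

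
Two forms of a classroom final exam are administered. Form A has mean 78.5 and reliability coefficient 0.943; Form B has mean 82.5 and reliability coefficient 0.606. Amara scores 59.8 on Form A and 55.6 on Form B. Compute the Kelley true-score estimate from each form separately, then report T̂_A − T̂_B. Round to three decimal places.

T̂_A = 0.943(59.8) + 0.057(78.5) = 60.86590
T̂_B = 0.606(55.6) + 0.394(82.5) = 66.19860
T̂_A − T̂_B = -5.33270

-5.333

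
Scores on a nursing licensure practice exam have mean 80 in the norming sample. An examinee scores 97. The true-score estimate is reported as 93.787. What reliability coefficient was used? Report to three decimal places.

T̂ = ρX + (1 − ρ)μ  ⇒  T̂ − μ = ρ(X − μ)
ρ = (T̂ − μ)/(X − μ) = (93.787 − 80) / (97 − 80) = 13.787 / 17.0 = 0.81100

0.811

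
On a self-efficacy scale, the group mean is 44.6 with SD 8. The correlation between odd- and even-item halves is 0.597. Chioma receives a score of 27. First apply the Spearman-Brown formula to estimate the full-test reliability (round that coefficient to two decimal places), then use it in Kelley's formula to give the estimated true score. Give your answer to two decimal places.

31.40

Spearman-Brown: ρ = 2r/(1 + r) = 2(0.597)/(1 + 0.597) = 1.1940/1.597 = 0.7477 → 0.75
T̂ = 0.75(27) + 0.25(44.6) = 20.25 + 11.150 = 31.400 → 31.40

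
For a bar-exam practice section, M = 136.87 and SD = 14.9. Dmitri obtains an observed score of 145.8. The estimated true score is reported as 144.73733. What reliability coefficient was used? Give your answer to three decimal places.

T̂ = ρX + (1 − ρ)μ  ⇒  T̂ − μ = ρ(X − μ)
ρ = (T̂ − μ)/(X − μ) = (144.73733 − 136.87) / (145.8 − 136.87) = 7.86733 / 8.93 = 0.88100

0.881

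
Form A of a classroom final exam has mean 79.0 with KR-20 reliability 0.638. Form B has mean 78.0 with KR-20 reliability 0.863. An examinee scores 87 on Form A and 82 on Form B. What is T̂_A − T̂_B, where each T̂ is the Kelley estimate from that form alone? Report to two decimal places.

2.65

T̂_A = 0.638(87) + 0.362(79.0) = 84.1040
T̂_B = 0.863(82) + 0.137(78.0) = 81.4520
T̂_A − T̂_B = 2.6520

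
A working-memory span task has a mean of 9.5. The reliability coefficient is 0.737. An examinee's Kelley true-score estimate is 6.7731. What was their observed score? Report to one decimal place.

5.8

T̂ = ρX + (1 − ρ)μ  ⇒  X = (T̂ − (1 − ρ)μ) / ρ
X = (6.7731 − 0.263 × 9.5) / 0.737 = (6.7731 − 2.4985) / 0.737 = 4.2746 / 0.737 = 5.800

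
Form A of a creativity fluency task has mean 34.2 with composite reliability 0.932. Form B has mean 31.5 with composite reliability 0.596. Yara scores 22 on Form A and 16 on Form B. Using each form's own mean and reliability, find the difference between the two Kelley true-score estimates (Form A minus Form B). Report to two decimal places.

T̂_A = 0.932(22) + 0.068(34.2) = 22.8296
T̂_B = 0.596(16) + 0.404(31.5) = 22.2620
T̂_A − T̂_B = 0.5676

0.57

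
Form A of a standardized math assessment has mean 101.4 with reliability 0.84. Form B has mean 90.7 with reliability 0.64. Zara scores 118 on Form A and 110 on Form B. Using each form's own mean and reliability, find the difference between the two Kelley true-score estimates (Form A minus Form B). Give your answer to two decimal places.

T̂_A = 0.84(118) + 0.16(101.4) = 115.3440
T̂_B = 0.64(110) + 0.36(90.7) = 103.0520
T̂_A − T̂_B = 12.2920

12.29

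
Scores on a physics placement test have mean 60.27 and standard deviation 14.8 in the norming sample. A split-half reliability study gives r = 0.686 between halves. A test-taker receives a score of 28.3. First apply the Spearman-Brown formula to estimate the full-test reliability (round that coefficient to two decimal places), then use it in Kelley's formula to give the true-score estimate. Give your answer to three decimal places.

34.374

Spearman-Brown: ρ = 2r/(1 + r) = 2(0.686)/(1 + 0.686) = 1.3720/1.686 = 0.8138 → 0.81
T̂ = ρX + (1 − ρ)μ
  = 0.81 × 28.3 + 0.19 × 60.27
  = 22.923 + 11.4513
  = 34.3743
  ≈ 34.374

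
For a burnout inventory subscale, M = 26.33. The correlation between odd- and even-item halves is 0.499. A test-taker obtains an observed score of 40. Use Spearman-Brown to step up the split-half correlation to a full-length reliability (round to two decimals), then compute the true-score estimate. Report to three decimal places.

Spearman-Brown: ρ = 2r/(1 + r) = 2(0.499)/(1 + 0.499) = 0.9980/1.499 = 0.6658 → 0.67
Kelley's formula gives T̂ = 0.67·40 + 0.33·26.33 = 26.80 + 8.6889 = 35.4889.

35.489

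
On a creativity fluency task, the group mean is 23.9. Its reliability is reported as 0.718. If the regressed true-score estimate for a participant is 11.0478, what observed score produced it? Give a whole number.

T̂ = ρX + (1 − ρ)μ  ⇒  X = (T̂ − (1 − ρ)μ) / ρ
X = (11.0478 − 0.282 × 23.9) / 0.718 = (11.0478 − 6.7398) / 0.718 = 4.3080 / 0.718 = 6.00

6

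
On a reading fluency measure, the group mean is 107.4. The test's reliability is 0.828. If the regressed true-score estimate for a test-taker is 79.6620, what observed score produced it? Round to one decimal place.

73.9

T̂ = ρX + (1 − ρ)μ  ⇒  X = (T̂ − (1 − ρ)μ) / ρ
X = (79.6620 − 0.172 × 107.4) / 0.828 = (79.6620 − 18.4728) / 0.828 = 61.1892 / 0.828 = 73.900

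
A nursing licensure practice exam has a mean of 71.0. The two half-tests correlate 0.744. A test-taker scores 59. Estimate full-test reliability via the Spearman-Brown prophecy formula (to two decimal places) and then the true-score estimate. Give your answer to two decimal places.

Spearman-Brown: ρ = 2r/(1 + r) = 2(0.744)/(1 + 0.744) = 1.4880/1.744 = 0.8532 → 0.85
T̂ = 0.85(59) + 0.15(71.0) = 50.15 + 10.650 = 60.800 → 60.80

60.80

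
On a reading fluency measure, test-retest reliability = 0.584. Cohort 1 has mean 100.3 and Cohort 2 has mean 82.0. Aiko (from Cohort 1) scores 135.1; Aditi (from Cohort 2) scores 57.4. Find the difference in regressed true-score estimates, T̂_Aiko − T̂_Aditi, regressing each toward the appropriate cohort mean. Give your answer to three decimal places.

52.990

T̂_Aiko = 0.584(135.1) + 0.416(100.3) = 120.62320
T̂_Aditi = 0.584(57.4) + 0.416(82.0) = 67.63360
Difference = 120.62320 − 67.63360 = 52.98960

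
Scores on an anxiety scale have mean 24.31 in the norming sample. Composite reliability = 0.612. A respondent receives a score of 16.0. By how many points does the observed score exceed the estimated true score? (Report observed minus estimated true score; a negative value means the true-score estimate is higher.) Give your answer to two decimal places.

-3.22

Kelley's formula gives T̂ = 0.612·16.0 + 0.388·24.31 = 9.7920 + 9.43228 = 19.2243.
X − T̂ = 16.0 − 19.224 = -3.224 → -3.22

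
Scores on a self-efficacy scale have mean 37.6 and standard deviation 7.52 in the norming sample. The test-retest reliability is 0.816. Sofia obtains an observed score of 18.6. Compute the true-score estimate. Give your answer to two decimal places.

22.10

T̂ = 0.816(18.6) + 0.184(37.6) = 15.1776 + 6.9184 = 22.096 → 22.10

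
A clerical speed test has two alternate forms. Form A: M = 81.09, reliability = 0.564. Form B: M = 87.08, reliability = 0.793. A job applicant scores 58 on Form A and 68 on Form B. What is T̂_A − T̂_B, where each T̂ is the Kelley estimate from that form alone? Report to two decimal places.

-3.88

T̂_A = 0.564(58) + 0.436(81.09) = 68.0672
T̂_B = 0.793(68) + 0.207(87.08) = 71.9496
T̂_A − T̂_B = -3.8823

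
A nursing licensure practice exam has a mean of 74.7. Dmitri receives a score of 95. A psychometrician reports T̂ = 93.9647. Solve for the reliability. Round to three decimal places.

T̂ = ρX + (1 − ρ)μ  ⇒  T̂ − μ = ρ(X − μ)
ρ = (T̂ − μ)/(X − μ) = (93.9647 − 74.7) / (95 − 74.7) = 19.2647 / 20.3 = 0.94900

0.949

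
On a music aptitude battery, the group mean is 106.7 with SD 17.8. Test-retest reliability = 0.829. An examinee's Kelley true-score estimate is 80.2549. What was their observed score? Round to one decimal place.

T̂ = ρX + (1 − ρ)μ  ⇒  X = (T̂ − (1 − ρ)μ) / ρ
X = (80.2549 − 0.171 × 106.7) / 0.829 = (80.2549 − 18.2457) / 0.829 = 62.0092 / 0.829 = 74.800

74.8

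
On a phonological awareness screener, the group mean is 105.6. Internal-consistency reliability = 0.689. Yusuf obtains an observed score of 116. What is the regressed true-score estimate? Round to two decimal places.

112.77

T̂ = 0.689(116) + 0.311(105.6) = 79.924 + 32.8416 = 112.766 → 112.77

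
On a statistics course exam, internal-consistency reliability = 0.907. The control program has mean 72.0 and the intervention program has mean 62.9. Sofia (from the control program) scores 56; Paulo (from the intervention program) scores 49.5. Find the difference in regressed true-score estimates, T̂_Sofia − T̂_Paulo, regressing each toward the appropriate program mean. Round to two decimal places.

T̂_Sofia = 0.907(56) + 0.093(72.0) = 57.4880
T̂_Paulo = 0.907(49.5) + 0.093(62.9) = 50.7462
Difference = 57.4880 − 50.7462 = 6.7418

6.74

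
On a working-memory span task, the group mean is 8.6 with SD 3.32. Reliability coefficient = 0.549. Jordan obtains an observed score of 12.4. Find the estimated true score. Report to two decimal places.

10.69

T̂ = 0.549(12.4) + 0.451(8.6) = 6.8076 + 3.8786 = 10.686 → 10.69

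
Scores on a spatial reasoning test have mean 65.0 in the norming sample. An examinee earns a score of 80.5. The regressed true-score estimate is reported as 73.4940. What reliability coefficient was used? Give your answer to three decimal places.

0.548

T̂ = ρX + (1 − ρ)μ  ⇒  T̂ − μ = ρ(X − μ)
ρ = (T̂ − μ)/(X − μ) = (73.4940 − 65.0) / (80.5 − 65.0) = 8.4940 / 15.5 = 0.54800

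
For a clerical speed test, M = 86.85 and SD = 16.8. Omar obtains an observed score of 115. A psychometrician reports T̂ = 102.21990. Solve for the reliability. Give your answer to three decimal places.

0.546

T̂ = ρX + (1 − ρ)μ  ⇒  T̂ − μ = ρ(X − μ)
ρ = (T̂ − μ)/(X − μ) = (102.21990 − 86.85) / (115 − 86.85) = 15.36990 / 28.15 = 0.54600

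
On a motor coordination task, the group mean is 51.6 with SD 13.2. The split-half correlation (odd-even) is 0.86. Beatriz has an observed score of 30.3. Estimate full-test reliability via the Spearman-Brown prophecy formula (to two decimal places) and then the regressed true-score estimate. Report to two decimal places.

32.00

Spearman-Brown: ρ = 2r/(1 + r) = 2(0.86)/(1 + 0.86) = 1.720/1.86 = 0.9247 → 0.92
Regress the observed score toward the mean by the unreliability: T̂ = 0.92·30.3 + 0.08·51.6 = 27.876 + 4.128 = 32.004.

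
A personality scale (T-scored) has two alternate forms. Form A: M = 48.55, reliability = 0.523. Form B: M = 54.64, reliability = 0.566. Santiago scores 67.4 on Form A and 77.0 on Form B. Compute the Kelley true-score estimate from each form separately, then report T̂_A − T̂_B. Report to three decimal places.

-8.887

T̂_A = 0.523(67.4) + 0.477(48.55) = 58.40855
T̂_B = 0.566(77.0) + 0.434(54.64) = 67.29576
T̂_A − T̂_B = -8.88721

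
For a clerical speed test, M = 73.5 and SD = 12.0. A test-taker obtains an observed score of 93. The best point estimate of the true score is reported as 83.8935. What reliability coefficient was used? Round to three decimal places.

T̂ = ρX + (1 − ρ)μ  ⇒  T̂ − μ = ρ(X − μ)
ρ = (T̂ − μ)/(X − μ) = (83.8935 − 73.5) / (93 − 73.5) = 10.3935 / 19.5 = 0.53300

0.533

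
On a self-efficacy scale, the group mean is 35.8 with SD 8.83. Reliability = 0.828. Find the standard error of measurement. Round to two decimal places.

3.66

SEM = SD · √(1 − ρ) = 8.83 × √0.172 = 8.83 × 0.4147 = 3.662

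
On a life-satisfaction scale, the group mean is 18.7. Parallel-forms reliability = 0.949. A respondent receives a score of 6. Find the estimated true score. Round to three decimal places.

T̂ = ρX + (1 − ρ)μ
  = 0.949 × 6 + 0.051 × 18.7
  = 5.694 + 0.9537
  = 6.6477
  ≈ 6.648

6.648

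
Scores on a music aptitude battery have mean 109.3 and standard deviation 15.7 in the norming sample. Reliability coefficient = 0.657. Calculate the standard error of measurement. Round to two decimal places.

9.19

SEM = SD · √(1 − ρ) = 15.7 × √0.343 = 15.7 × 0.5857 = 9.195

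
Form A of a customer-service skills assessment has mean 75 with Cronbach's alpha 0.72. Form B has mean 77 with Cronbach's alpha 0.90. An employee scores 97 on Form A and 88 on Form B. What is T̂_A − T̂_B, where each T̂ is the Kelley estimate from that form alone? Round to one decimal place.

3.9

T̂_A = 0.72(97) + 0.28(75) = 90.840
T̂_B = 0.90(88) + 0.10(77) = 86.900
T̂_A − T̂_B = 3.940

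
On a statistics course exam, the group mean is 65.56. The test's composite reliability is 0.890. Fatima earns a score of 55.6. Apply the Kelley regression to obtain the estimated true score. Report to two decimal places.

56.70

T̂ = ρX + (1 − ρ)μ
  = 0.890 × 55.6 + 0.110 × 65.56
  = 49.4840 + 7.21160
  = 56.696
  ≈ 56.70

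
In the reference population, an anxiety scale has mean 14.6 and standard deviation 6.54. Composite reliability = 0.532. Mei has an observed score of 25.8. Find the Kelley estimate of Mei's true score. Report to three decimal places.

20.558

Kelley's formula gives T̂ = 0.532·25.8 + 0.468·14.6 = 13.7256 + 6.8328 = 20.5584.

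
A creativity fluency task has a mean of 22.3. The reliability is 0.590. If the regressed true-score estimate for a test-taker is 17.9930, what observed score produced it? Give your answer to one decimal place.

T̂ = ρX + (1 − ρ)μ  ⇒  X = (T̂ − (1 − ρ)μ) / ρ
X = (17.9930 − 0.410 × 22.3) / 0.590 = (17.9930 − 9.1430) / 0.590 = 8.8500 / 0.590 = 15.000

15.0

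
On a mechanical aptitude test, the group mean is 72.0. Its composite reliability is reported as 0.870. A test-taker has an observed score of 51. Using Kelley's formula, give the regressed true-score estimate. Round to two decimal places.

53.73

T̂ = 0.870(51) + 0.130(72.0) = 44.370 + 9.3600 = 53.730 → 53.73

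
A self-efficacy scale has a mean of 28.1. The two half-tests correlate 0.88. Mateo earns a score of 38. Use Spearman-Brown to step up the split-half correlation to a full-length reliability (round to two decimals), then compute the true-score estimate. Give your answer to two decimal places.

Spearman-Brown: ρ = 2r/(1 + r) = 2(0.88)/(1 + 0.88) = 1.760/1.88 = 0.9362 → 0.94
T̂ = ρX + (1 − ρ)μ
  = 0.94 × 38 + 0.06 × 28.1
  = 35.72 + 1.686
  = 37.406
  ≈ 37.41

37.41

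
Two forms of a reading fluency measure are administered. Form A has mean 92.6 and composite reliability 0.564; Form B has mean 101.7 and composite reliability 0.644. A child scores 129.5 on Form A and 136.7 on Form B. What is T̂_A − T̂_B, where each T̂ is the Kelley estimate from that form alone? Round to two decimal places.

T̂_A = 0.564(129.5) + 0.436(92.6) = 113.4116
T̂_B = 0.644(136.7) + 0.356(101.7) = 124.2400
T̂_A − T̂_B = -10.8284

-10.83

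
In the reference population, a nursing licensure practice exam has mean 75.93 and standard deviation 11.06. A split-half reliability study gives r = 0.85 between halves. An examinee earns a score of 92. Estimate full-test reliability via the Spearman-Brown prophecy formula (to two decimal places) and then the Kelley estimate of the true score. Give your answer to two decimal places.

Spearman-Brown: ρ = 2r/(1 + r) = 2(0.85)/(1 + 0.85) = 1.700/1.85 = 0.9189 → 0.92
T̂ = ρX + (1 − ρ)μ
  = 0.92 × 92 + 0.08 × 75.93
  = 84.64 + 6.0744
  = 90.714
  ≈ 90.71

90.71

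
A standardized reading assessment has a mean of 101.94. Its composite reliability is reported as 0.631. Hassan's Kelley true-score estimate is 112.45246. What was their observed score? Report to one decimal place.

118.6

T̂ = ρX + (1 − ρ)μ  ⇒  X = (T̂ − (1 − ρ)μ) / ρ
X = (112.45246 − 0.369 × 101.94) / 0.631 = (112.45246 − 37.61586) / 0.631 = 74.83660 / 0.631 = 118.600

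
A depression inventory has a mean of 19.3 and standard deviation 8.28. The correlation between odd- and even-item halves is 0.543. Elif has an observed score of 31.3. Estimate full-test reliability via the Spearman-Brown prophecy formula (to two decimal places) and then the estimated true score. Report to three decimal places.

27.700

Spearman-Brown: ρ = 2r/(1 + r) = 2(0.543)/(1 + 0.543) = 1.0860/1.543 = 0.7038 → 0.70
T̂ = ρX + (1 − ρ)μ
  = 0.70 × 31.3 + 0.30 × 19.3
  = 21.910 + 5.790
  = 27.7000
  ≈ 27.700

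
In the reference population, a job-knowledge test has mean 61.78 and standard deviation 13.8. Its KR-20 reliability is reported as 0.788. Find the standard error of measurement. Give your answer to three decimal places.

6.354

SEM = SD · √(1 − ρ) = 13.8 × √0.212 = 13.8 × 0.4604 = 6.3540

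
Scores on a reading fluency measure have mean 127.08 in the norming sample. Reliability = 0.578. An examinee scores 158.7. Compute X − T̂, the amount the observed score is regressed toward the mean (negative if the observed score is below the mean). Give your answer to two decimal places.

T̂ = ρX + (1 − ρ)μ
  = 0.578 × 158.7 + 0.422 × 127.08
  = 91.7286 + 53.62776
  = 145.3564
  ≈ 145.356
X − T̂ = 158.7 − 145.356 = 13.344 → 13.34

13.34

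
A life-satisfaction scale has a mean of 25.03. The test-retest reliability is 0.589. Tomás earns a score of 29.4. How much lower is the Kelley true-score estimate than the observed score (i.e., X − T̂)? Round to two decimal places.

Kelley's formula gives T̂ = 0.589·29.4 + 0.411·25.03 = 17.3166 + 10.28733 = 27.6039.
X − T̂ = 29.4 − 27.604 = 1.796 → 1.80

1.80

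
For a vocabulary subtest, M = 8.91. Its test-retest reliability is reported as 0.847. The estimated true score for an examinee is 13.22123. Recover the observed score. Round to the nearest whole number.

14

T̂ = ρX + (1 − ρ)μ  ⇒  X = (T̂ − (1 − ρ)μ) / ρ
X = (13.22123 − 0.153 × 8.91) / 0.847 = (13.22123 − 1.36323) / 0.847 = 11.85800 / 0.847 = 14.00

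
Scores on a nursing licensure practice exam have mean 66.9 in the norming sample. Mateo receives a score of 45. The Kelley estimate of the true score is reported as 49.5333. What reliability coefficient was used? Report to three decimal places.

T̂ = ρX + (1 − ρ)μ  ⇒  T̂ − μ = ρ(X − μ)
ρ = (T̂ − μ)/(X − μ) = (49.5333 − 66.9) / (45 − 66.9) = -17.3667 / -21.9 = 0.79300

0.793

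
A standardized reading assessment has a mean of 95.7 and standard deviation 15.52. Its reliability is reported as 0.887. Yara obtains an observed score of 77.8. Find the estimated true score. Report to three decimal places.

T̂ = 0.887(77.8) + 0.113(95.7) = 69.0086 + 10.8141 = 79.8227 → 79.823

79.823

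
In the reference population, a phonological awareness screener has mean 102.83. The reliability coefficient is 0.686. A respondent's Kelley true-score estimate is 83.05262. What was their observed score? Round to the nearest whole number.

T̂ = ρX + (1 − ρ)μ  ⇒  X = (T̂ − (1 − ρ)μ) / ρ
X = (83.05262 − 0.314 × 102.83) / 0.686 = (83.05262 − 32.28862) / 0.686 = 50.76400 / 0.686 = 74.00

74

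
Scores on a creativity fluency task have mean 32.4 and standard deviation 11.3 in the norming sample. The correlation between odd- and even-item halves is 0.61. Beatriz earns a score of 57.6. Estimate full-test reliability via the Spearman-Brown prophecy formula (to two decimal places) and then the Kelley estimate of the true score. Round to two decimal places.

Spearman-Brown: ρ = 2r/(1 + r) = 2(0.61)/(1 + 0.61) = 1.220/1.61 = 0.7578 → 0.76
T̂ = ρX + (1 − ρ)μ
  = 0.76 × 57.6 + 0.24 × 32.4
  = 43.776 + 7.776
  = 51.552
  ≈ 51.55

51.55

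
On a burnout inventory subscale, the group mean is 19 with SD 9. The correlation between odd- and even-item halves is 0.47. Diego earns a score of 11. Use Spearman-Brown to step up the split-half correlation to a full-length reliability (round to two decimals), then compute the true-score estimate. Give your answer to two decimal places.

13.88

Spearman-Brown: ρ = 2r/(1 + r) = 2(0.47)/(1 + 0.47) = 0.940/1.47 = 0.6395 → 0.64
T̂ = 0.64(11) + 0.36(19) = 7.04 + 6.84 = 13.880 → 13.88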